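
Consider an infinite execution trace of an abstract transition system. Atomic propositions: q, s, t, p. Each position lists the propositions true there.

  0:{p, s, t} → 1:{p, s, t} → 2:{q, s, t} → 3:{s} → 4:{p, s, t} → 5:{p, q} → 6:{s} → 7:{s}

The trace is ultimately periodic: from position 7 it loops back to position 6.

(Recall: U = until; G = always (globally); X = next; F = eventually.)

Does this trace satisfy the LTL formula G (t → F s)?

Satisfied

t → F s holds at every position 0..7, and those are all positions ever visited, so G (t → F s) holds.
Positions where t holds: 0, 1, 2, 4.
Check F s at each: 0→ok, 1→ok, 2→ok, 4→ok.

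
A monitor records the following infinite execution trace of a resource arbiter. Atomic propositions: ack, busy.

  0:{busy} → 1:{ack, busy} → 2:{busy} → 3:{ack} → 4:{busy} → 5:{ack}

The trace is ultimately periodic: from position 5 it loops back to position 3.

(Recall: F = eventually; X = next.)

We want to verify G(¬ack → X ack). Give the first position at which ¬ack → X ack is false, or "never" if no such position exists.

¬ack → X ack holds at every position 0..5, and those are all the positions the trace ever visits, so the invariant G(¬ack → X ack) is never violated.

never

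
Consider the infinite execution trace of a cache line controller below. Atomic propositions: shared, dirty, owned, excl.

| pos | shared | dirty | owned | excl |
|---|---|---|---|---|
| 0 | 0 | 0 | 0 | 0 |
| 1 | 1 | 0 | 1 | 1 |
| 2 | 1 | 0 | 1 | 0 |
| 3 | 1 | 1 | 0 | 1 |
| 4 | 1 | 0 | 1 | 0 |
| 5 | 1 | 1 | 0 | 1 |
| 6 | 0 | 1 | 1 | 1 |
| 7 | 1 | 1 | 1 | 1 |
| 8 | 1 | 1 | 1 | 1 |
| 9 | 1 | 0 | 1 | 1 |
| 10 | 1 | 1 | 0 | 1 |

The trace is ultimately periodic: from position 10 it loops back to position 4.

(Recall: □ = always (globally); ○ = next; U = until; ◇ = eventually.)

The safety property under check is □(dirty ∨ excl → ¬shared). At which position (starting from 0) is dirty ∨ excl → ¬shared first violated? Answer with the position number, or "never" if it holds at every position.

Check dirty ∨ excl → ¬shared at each position in order: 0 ✓.
At position 1 the labels are {excl, owned, shared}, so dirty ∨ excl → ¬shared is false there. This is the first violation.

1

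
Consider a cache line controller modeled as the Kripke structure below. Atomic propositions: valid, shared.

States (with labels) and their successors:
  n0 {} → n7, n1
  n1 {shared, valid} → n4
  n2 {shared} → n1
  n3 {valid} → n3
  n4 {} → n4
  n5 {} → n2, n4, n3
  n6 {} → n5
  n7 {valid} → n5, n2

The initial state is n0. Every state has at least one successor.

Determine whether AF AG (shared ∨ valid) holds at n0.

Does not hold

States satisfying AG (shared ∨ valid): {n3}.
States satisfying AF AG (shared ∨ valid): {n3}.
There is a path from n0 along which AG (shared ∨ valid) never holds.
n0 ∉ Sat(AF AG (shared ∨ valid)).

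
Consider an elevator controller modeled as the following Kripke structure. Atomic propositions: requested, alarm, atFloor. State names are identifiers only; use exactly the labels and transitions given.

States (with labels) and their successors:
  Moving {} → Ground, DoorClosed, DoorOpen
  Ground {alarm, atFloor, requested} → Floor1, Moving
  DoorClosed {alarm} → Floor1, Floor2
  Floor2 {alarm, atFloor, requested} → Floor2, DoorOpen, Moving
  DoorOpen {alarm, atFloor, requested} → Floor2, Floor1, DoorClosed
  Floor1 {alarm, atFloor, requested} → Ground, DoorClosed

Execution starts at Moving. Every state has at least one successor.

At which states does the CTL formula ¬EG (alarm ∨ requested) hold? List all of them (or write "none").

States satisfying alarm ∨ requested: {Ground, DoorClosed, Floor2, DoorOpen, Floor1}.
States satisfying EG (alarm ∨ requested): {Ground, DoorClosed, Floor2, DoorOpen, Floor1}.
States satisfying ¬EG (alarm ∨ requested): {Moving}.

{Moving}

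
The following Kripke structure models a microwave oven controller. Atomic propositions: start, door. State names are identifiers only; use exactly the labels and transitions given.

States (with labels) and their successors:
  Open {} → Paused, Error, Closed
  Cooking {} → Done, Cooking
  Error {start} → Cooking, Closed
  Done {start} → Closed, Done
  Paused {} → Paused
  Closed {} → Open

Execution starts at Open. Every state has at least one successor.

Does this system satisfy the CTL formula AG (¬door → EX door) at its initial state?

No

States satisfying ¬door → EX door: ∅.
States satisfying AG (¬door → EX door): ∅.
Closed is reachable from Open and violates ¬door → EX door, so AG fails at Open.
Open ∉ Sat(AG (¬door → EX door)).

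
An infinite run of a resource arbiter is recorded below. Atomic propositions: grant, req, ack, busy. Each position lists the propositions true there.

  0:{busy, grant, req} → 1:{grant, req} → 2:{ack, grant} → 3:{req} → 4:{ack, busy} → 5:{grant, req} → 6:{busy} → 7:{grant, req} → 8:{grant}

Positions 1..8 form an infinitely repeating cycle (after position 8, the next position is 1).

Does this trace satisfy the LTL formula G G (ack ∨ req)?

Violated

G (ack ∨ req) must hold at every position from 0 onward. It fails at position 0, so G G (ack ∨ req) is false.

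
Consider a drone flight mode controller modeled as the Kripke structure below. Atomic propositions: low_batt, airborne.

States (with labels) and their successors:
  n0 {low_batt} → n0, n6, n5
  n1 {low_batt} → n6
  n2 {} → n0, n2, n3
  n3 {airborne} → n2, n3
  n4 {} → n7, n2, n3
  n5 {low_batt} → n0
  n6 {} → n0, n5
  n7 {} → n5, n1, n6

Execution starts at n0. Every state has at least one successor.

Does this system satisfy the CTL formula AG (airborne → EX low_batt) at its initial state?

States satisfying airborne → EX low_batt: {n0, n1, n2, n4, n5, n6, n7}.
States satisfying AG (airborne → EX low_batt): {n0, n1, n5, n6, n7}.
Every state reachable from n0 satisfies airborne → EX low_batt.
n0 ∈ Sat(AG (airborne → EX low_batt)).

Holds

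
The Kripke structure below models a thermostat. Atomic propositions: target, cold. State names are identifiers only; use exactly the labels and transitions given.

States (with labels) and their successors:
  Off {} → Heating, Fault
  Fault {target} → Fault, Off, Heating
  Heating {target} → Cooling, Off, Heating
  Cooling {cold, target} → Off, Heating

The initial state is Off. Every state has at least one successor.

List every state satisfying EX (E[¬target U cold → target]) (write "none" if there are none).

States satisfying E[¬target U cold → target]: {Off, Fault, Heating, Cooling}.
States satisfying EX (E[¬target U cold → target]): {Off, Fault, Heating, Cooling}.

{Off, Fault, Heating, Cooling}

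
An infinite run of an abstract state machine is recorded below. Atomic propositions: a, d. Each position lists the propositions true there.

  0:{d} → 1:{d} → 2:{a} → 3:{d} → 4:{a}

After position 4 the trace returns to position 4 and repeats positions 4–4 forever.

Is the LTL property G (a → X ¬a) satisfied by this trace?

a → X ¬a must hold at every position from 0 onward. It fails at position 4, so G (a → X ¬a) is false.
Positions where a holds: 2, 4.
Check X ¬a at each: 2→ok, 4→fails.

Does not hold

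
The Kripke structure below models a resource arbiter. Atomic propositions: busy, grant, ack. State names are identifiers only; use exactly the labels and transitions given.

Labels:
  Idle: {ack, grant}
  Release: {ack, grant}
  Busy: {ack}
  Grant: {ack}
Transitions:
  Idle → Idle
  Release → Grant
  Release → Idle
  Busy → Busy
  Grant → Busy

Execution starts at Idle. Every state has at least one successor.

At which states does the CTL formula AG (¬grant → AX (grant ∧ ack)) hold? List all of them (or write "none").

States satisfying ¬grant → AX (grant ∧ ack): {Idle, Release}.
States satisfying AG (¬grant → AX (grant ∧ ack)): {Idle}.

{Idle}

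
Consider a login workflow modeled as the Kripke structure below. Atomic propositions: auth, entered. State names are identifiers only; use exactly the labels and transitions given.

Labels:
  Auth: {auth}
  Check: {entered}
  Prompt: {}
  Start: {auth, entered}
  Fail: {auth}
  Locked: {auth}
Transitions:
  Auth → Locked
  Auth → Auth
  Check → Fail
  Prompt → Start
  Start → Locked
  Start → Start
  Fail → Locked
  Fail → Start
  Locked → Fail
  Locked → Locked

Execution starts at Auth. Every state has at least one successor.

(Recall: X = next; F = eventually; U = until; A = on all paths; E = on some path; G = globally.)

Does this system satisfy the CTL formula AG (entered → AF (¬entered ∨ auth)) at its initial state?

States satisfying entered → AF (¬entered ∨ auth): {Auth, Check, Prompt, Start, Fail, Locked}.
States satisfying AG (entered → AF (¬entered ∨ auth)): {Auth, Check, Prompt, Start, Fail, Locked}.
Every state reachable from Auth satisfies entered → AF (¬entered ∨ auth).
Auth ∈ Sat(AG (entered → AF (¬entered ∨ auth))).

Satisfied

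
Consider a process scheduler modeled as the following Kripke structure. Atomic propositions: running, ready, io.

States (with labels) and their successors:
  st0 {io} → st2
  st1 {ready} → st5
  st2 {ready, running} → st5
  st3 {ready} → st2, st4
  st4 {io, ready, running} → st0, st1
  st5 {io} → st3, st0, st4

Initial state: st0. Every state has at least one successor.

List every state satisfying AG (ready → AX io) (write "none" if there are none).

States satisfying ready → AX io: {st0, st1, st2, st5}.
States satisfying AG (ready → AX io): ∅.

none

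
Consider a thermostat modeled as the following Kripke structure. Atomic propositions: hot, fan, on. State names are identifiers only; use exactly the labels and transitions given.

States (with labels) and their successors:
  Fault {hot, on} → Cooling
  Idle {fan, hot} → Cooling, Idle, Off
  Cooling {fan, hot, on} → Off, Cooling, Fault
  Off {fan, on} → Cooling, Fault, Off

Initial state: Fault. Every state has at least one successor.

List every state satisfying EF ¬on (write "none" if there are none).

States satisfying ¬on: {Idle}.
States satisfying EF ¬on: {Idle}.

{Idle}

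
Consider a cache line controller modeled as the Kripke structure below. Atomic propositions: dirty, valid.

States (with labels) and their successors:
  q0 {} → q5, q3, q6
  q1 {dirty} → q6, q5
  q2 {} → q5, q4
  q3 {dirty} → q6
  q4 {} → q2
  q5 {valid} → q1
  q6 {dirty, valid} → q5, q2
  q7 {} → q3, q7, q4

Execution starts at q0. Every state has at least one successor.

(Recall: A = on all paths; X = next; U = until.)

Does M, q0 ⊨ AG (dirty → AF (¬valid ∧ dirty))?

Does not hold

States satisfying dirty → AF (¬valid ∧ dirty): {q0, q1, q2, q3, q4, q5, q7}.
States satisfying AG (dirty → AF (¬valid ∧ dirty)): ∅.
q6 is reachable from q0 and violates dirty → AF (¬valid ∧ dirty), so AG fails at q0.
q0 ∉ Sat(AG (dirty → AF (¬valid ∧ dirty))).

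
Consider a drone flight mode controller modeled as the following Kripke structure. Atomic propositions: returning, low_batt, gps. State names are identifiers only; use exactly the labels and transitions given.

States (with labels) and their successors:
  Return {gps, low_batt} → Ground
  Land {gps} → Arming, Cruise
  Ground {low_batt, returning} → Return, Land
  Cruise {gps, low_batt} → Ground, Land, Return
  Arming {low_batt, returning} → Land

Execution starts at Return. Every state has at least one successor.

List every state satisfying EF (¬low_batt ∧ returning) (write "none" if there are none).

States satisfying ¬low_batt ∧ returning: ∅.
States satisfying EF (¬low_batt ∧ returning): ∅.

none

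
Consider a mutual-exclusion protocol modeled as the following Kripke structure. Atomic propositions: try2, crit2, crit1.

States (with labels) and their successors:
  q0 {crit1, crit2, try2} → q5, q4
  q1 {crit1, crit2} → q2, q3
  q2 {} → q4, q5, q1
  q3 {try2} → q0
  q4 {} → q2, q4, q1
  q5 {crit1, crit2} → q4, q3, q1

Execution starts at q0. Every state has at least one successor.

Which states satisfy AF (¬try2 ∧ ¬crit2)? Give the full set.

States satisfying ¬try2 ∧ ¬crit2: {q2, q4}.
States satisfying AF (¬try2 ∧ ¬crit2): {q2, q4}.

{q2, q4}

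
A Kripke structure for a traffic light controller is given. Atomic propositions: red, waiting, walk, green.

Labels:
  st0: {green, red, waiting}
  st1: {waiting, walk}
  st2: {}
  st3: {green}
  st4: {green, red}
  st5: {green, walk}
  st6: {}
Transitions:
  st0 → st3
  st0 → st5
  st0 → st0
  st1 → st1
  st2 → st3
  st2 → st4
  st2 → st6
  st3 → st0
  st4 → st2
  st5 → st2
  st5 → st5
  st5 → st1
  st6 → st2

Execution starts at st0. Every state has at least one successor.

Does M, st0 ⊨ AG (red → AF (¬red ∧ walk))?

Does not hold

States satisfying red → AF (¬red ∧ walk): {st1, st2, st3, st5, st6}.
States satisfying AG (red → AF (¬red ∧ walk)): {st1}.
st0 is reachable from st0 and violates red → AF (¬red ∧ walk), so AG fails at st0.
st0 ∉ Sat(AG (red → AF (¬red ∧ walk))).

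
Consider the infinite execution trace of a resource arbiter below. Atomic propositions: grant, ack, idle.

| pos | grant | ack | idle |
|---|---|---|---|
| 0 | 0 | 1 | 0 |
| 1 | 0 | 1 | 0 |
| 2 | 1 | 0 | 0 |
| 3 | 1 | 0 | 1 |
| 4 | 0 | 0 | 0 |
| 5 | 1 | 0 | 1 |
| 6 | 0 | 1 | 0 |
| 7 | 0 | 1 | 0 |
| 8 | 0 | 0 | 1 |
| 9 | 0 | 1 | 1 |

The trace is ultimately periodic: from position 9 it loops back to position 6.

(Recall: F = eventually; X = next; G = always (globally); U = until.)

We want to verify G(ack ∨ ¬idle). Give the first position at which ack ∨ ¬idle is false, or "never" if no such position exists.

Check ack ∨ ¬idle at each position in order: 0 ✓, 1 ✓, 2 ✓.
At position 3 the labels are {grant, idle}, so ack ∨ ¬idle is false there. This is the first violation.

3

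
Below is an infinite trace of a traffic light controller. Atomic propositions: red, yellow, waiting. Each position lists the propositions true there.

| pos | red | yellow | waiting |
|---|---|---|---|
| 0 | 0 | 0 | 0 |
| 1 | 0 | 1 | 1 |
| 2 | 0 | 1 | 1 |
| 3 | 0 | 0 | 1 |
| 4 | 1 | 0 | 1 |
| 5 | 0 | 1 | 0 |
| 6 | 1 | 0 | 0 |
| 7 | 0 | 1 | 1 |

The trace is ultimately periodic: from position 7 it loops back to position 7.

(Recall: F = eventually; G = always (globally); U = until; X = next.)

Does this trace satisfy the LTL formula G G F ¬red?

G F ¬red holds at every position 0..7, and those are all positions ever visited, so G G F ¬red holds.

Satisfied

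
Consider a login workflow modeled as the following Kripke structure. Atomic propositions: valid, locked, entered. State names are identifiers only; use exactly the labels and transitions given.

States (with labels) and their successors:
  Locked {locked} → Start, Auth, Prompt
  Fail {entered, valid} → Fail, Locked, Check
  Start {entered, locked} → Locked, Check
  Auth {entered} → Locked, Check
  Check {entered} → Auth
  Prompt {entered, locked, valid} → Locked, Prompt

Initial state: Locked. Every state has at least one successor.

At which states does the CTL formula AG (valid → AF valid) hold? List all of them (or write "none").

States satisfying valid → AF valid: {Locked, Fail, Start, Auth, Check, Prompt}.
States satisfying AG (valid → AF valid): {Locked, Fail, Start, Auth, Check, Prompt}.

{Locked, Fail, Start, Auth, Check, Prompt}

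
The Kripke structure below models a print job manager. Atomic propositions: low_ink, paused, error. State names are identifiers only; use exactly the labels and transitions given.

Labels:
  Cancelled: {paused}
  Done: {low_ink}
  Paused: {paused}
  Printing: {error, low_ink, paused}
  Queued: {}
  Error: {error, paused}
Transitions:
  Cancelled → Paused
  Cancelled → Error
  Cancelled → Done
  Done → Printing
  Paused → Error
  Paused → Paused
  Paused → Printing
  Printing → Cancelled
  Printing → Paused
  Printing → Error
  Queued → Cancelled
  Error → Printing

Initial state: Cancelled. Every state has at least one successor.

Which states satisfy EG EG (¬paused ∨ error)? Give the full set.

States satisfying EG (¬paused ∨ error): {Done, Printing, Error}.
States satisfying EG EG (¬paused ∨ error): {Done, Printing, Error}.

{Done, Printing, Error}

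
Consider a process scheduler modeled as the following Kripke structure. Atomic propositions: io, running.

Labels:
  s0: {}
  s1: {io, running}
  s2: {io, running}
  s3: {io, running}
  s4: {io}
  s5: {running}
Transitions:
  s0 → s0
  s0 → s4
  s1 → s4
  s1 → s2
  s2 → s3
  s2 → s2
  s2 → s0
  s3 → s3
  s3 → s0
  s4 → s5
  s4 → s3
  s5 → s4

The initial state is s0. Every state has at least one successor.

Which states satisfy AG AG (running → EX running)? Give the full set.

none

States satisfying AG (running → EX running): ∅.
States satisfying AG AG (running → EX running): ∅.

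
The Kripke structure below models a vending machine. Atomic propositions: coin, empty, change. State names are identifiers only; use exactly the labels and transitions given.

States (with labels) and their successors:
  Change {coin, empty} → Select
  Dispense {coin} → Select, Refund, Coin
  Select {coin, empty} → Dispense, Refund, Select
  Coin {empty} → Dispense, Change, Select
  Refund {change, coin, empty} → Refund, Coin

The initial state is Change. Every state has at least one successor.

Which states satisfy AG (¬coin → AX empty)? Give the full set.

none

States satisfying ¬coin → AX empty: {Change, Dispense, Select, Refund}.
States satisfying AG (¬coin → AX empty): ∅.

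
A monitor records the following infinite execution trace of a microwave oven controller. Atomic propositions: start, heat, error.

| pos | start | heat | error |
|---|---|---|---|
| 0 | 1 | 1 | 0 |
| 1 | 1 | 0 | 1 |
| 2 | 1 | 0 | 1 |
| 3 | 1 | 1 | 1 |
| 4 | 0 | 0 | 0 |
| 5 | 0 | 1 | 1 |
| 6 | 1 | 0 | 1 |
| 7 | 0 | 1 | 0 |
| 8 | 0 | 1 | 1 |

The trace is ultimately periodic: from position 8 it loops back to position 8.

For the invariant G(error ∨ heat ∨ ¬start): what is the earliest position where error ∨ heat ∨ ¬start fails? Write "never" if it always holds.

never

error ∨ heat ∨ ¬start holds at every position 0..8, and those are all the positions the trace ever visits, so the invariant G(error ∨ heat ∨ ¬start) is never violated.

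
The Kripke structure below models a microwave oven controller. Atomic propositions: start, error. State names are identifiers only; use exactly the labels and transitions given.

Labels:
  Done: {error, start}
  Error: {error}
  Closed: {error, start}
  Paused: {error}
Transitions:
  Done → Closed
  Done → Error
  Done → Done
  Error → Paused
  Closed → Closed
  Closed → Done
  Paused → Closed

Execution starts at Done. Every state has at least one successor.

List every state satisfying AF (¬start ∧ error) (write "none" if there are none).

{Error, Paused}

States satisfying ¬start ∧ error: {Error, Paused}.
States satisfying AF (¬start ∧ error): {Error, Paused}.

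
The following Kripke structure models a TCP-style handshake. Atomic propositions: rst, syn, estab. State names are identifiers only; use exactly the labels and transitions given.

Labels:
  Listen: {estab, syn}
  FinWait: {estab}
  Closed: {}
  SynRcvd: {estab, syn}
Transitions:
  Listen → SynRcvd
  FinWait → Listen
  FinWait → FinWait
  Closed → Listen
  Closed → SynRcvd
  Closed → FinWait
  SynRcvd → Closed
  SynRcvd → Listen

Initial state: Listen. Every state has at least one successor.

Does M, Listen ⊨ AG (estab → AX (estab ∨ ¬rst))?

States satisfying estab → AX (estab ∨ ¬rst): {Listen, FinWait, Closed, SynRcvd}.
States satisfying AG (estab → AX (estab ∨ ¬rst)): {Listen, FinWait, Closed, SynRcvd}.
Every state reachable from Listen satisfies estab → AX (estab ∨ ¬rst).
Listen ∈ Sat(AG (estab → AX (estab ∨ ¬rst))).

Satisfied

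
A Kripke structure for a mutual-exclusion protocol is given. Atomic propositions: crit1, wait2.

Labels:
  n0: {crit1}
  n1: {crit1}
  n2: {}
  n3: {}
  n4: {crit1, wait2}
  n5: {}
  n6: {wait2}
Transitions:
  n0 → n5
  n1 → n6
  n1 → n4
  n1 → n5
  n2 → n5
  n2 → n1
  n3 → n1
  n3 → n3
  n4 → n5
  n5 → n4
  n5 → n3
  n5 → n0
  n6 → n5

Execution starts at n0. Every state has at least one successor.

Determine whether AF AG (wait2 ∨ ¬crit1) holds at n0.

Violated

States satisfying AG (wait2 ∨ ¬crit1): ∅.
States satisfying AF AG (wait2 ∨ ¬crit1): ∅.
There is a path from n0 along which AG (wait2 ∨ ¬crit1) never holds.
n0 ∉ Sat(AF AG (wait2 ∨ ¬crit1)).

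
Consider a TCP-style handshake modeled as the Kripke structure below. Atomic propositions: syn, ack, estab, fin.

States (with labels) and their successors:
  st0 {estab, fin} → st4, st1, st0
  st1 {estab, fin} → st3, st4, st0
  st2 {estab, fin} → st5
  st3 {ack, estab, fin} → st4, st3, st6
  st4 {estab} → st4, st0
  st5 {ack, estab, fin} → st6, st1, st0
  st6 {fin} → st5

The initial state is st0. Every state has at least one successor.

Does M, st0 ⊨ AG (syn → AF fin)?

States satisfying syn → AF fin: {st0, st1, st2, st3, st4, st5, st6}.
States satisfying AG (syn → AF fin): {st0, st1, st2, st3, st4, st5, st6}.
Every state reachable from st0 satisfies syn → AF fin.
st0 ∈ Sat(AG (syn → AF fin)).

Satisfied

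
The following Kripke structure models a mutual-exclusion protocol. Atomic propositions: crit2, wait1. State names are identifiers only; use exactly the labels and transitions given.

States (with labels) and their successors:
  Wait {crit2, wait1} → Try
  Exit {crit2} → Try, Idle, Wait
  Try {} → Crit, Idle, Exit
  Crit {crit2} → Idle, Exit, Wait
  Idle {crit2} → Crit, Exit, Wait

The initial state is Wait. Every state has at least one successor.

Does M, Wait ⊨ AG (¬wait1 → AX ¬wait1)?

Does not hold

States satisfying ¬wait1 → AX ¬wait1: {Wait, Try}.
States satisfying AG (¬wait1 → AX ¬wait1): ∅.
Crit is reachable from Wait and violates ¬wait1 → AX ¬wait1, so AG fails at Wait.
Wait ∉ Sat(AG (¬wait1 → AX ¬wait1)).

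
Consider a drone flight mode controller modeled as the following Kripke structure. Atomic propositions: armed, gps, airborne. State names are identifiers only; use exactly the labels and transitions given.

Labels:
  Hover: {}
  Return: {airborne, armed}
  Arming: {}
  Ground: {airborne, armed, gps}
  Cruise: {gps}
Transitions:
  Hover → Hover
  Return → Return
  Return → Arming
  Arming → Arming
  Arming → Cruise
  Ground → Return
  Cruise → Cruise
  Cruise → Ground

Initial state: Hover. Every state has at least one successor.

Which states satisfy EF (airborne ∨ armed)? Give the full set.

{Return, Arming, Ground, Cruise}

States satisfying airborne ∨ armed: {Return, Ground}.
States satisfying EF (airborne ∨ armed): {Return, Arming, Ground, Cruise}.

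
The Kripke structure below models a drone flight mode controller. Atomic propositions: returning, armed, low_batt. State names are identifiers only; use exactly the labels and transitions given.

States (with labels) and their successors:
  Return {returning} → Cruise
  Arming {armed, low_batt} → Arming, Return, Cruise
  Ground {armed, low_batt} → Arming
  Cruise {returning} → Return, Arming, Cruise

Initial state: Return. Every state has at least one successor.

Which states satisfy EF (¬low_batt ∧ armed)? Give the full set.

States satisfying ¬low_batt ∧ armed: ∅.
States satisfying EF (¬low_batt ∧ armed): ∅.

none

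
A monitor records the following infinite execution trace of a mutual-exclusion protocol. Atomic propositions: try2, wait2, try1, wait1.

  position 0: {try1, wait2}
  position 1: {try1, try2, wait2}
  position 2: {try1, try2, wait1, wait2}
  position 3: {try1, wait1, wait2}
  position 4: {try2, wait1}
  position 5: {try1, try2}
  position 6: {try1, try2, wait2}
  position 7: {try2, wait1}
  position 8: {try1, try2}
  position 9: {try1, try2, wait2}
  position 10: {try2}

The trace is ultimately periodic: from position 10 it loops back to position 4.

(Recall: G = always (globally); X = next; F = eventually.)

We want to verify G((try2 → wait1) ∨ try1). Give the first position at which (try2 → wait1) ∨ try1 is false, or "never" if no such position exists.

10

Check (try2 → wait1) ∨ try1 at each position in order: 0 ✓, 1 ✓, 2 ✓, 3 ✓, 4 ✓, 5 ✓, 6 ✓, 7 ✓, 8 ✓, 9 ✓.
At position 10 the labels are {try2}, so (try2 → wait1) ∨ try1 is false there. This is the first violation.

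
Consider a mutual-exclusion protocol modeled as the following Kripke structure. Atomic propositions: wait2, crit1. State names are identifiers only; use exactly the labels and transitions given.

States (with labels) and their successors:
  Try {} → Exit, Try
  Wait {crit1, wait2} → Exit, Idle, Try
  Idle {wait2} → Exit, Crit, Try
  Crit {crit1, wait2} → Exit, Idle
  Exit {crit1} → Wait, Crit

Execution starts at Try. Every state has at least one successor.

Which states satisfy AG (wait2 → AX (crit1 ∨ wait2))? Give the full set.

States satisfying wait2 → AX (crit1 ∨ wait2): {Try, Crit, Exit}.
States satisfying AG (wait2 → AX (crit1 ∨ wait2)): ∅.

none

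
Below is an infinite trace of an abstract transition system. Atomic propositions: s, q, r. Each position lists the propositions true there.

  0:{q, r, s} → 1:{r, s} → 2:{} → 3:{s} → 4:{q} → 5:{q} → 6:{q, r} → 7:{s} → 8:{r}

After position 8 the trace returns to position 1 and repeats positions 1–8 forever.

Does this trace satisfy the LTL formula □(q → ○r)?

q → ○r must hold at every position from 0 onward. It fails at position 4, so □(q → ○r) is false.
Positions where q holds: 0, 4, 5, 6.
Check ○r at each: 0→ok, 4→fails, 5→ok, 6→fails.

Violated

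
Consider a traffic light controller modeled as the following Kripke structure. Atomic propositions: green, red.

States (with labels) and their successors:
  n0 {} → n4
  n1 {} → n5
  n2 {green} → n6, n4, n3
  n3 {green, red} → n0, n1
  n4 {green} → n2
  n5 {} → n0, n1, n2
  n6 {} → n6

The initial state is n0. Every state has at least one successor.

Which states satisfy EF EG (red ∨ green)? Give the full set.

{n0, n1, n2, n3, n4, n5}

States satisfying EG (red ∨ green): {n2, n4}.
States satisfying EF EG (red ∨ green): {n0, n1, n2, n3, n4, n5}.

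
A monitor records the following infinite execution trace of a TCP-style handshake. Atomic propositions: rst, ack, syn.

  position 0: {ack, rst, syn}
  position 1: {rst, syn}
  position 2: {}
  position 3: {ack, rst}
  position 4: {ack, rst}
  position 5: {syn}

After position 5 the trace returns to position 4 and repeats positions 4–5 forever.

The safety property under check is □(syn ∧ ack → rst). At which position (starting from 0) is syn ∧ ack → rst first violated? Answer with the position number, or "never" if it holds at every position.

syn ∧ ack → rst holds at every position 0..5, and those are all the positions the trace ever visits, so the invariant □(syn ∧ ack → rst) is never violated.

never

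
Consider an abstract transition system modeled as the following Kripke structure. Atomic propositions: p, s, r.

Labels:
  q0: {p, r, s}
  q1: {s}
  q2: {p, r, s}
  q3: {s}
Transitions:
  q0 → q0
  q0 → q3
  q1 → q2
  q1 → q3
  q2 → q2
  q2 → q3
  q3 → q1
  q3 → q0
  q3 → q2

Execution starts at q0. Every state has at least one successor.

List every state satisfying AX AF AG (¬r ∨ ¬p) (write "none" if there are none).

none

States satisfying AF AG (¬r ∨ ¬p): ∅.
States satisfying AX AF AG (¬r ∨ ¬p): ∅.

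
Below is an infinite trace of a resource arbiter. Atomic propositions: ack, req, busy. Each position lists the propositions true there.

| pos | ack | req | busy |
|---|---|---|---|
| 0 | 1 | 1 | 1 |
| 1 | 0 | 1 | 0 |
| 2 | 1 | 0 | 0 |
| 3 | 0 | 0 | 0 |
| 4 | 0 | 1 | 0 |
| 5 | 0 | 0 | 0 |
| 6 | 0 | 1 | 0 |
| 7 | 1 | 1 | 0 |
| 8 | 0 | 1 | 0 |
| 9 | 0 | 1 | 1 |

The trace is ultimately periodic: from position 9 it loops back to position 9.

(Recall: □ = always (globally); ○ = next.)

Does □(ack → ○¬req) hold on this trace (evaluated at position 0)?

ack → ○¬req must hold at every position from 0 onward. It fails at position 0, so □(ack → ○¬req) is false.
Positions where ack holds: 0, 2, 7.
Check ○¬req at each: 0→fails, 2→ok, 7→fails.

Violated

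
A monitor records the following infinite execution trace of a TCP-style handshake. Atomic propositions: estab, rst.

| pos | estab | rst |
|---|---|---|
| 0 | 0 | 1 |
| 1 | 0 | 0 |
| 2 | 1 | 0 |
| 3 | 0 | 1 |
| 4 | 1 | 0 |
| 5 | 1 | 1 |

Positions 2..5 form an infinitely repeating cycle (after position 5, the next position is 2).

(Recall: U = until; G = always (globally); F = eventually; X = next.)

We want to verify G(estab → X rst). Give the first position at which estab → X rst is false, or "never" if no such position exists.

5

Check estab → X rst at each position in order: 0 ✓, 1 ✓, 2 ✓, 3 ✓, 4 ✓.
At position 5 the labels are {estab, rst} and the next position 2 has {estab}, so estab → X rst is false there. This is the first violation.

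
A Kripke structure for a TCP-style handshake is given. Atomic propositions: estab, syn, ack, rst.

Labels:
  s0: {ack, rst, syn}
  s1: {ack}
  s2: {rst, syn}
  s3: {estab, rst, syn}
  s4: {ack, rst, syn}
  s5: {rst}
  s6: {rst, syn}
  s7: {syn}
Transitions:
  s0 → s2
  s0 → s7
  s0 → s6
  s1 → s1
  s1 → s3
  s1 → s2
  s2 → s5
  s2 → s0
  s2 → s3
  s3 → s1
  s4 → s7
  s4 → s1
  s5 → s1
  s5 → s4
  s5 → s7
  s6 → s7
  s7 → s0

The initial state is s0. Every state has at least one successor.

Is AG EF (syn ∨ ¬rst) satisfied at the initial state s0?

States satisfying EF (syn ∨ ¬rst): {s0, s1, s2, s3, s4, s5, s6, s7}.
States satisfying AG EF (syn ∨ ¬rst): {s0, s1, s2, s3, s4, s5, s6, s7}.
Every state reachable from s0 satisfies EF (syn ∨ ¬rst).
s0 ∈ Sat(AG EF (syn ∨ ¬rst)).

Satisfied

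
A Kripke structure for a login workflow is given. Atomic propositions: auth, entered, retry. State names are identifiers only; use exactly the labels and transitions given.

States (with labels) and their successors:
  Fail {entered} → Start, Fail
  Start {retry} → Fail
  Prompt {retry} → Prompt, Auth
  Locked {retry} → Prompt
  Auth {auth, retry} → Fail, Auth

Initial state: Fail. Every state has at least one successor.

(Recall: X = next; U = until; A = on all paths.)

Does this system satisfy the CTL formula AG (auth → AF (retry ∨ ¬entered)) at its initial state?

States satisfying auth → AF (retry ∨ ¬entered): {Fail, Start, Prompt, Locked, Auth}.
States satisfying AG (auth → AF (retry ∨ ¬entered)): {Fail, Start, Prompt, Locked, Auth}.
Every state reachable from Fail satisfies auth → AF (retry ∨ ¬entered).
Fail ∈ Sat(AG (auth → AF (retry ∨ ¬entered))).

Satisfied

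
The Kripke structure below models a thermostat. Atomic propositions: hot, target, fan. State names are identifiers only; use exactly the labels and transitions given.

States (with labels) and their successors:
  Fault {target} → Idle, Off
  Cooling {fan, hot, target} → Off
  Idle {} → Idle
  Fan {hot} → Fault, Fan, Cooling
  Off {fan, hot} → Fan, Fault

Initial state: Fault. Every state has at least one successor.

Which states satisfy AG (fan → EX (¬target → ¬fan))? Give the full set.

{Idle}

States satisfying fan → EX (¬target → ¬fan): {Fault, Idle, Fan, Off}.
States satisfying AG (fan → EX (¬target → ¬fan)): {Idle}.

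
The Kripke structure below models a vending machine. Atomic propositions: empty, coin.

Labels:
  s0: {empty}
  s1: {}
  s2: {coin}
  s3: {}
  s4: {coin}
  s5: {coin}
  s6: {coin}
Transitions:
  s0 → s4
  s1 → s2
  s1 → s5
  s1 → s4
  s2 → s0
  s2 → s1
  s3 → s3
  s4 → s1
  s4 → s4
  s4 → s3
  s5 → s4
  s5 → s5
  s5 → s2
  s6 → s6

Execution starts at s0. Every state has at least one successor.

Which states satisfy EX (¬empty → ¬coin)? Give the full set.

{s2, s3, s4}

States satisfying ¬empty → ¬coin: {s0, s1, s3}.
States satisfying EX (¬empty → ¬coin): {s2, s3, s4}.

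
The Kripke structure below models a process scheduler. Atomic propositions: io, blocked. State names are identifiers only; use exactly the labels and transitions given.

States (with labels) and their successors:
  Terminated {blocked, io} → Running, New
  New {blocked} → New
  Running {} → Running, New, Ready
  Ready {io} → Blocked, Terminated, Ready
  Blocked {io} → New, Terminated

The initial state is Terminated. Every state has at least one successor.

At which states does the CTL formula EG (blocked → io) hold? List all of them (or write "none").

{Terminated, Running, Ready, Blocked}

States satisfying blocked → io: {Terminated, Running, Ready, Blocked}.
States satisfying EG (blocked → io): {Terminated, Running, Ready, Blocked}.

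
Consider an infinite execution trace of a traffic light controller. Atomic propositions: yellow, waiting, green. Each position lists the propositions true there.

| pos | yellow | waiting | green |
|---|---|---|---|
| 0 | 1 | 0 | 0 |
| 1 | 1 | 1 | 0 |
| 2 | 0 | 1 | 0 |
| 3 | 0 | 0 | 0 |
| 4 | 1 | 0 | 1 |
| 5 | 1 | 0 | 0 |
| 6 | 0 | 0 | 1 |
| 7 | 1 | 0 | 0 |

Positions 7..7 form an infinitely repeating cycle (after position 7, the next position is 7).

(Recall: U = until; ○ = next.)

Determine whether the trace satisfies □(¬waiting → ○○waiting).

No

¬waiting → ○○waiting must hold at every position from 0 onward. It fails at position 3, so □(¬waiting → ○○waiting) is false.
Positions where ¬waiting holds: 0, 3, 4, 5, 6, 7.
Check ○○waiting at each: 0→ok, 3→fails, 4→fails, 5→fails, 6→fails, 7→fails.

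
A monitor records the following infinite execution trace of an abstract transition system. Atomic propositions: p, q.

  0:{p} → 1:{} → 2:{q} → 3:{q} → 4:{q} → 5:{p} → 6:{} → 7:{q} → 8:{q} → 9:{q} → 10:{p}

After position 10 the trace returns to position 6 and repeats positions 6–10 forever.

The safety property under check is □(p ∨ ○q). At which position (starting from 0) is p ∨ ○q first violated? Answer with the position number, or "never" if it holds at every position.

Check p ∨ ○q at each position in order: 0 ✓, 1 ✓, 2 ✓, 3 ✓.
At position 4 the labels are {q} and the next position 5 has {p}, so p ∨ ○q is false there. This is the first violation.

4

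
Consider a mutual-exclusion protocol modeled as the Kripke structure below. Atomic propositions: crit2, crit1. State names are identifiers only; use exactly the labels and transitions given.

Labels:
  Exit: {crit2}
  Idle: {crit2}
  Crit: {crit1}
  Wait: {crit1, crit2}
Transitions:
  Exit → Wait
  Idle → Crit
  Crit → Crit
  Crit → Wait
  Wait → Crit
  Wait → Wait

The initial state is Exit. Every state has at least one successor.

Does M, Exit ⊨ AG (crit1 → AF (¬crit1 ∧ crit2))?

States satisfying crit1 → AF (¬crit1 ∧ crit2): {Exit, Idle}.
States satisfying AG (crit1 → AF (¬crit1 ∧ crit2)): ∅.
Crit is reachable from Exit and violates crit1 → AF (¬crit1 ∧ crit2), so AG fails at Exit.
Exit ∉ Sat(AG (crit1 → AF (¬crit1 ∧ crit2))).

Violated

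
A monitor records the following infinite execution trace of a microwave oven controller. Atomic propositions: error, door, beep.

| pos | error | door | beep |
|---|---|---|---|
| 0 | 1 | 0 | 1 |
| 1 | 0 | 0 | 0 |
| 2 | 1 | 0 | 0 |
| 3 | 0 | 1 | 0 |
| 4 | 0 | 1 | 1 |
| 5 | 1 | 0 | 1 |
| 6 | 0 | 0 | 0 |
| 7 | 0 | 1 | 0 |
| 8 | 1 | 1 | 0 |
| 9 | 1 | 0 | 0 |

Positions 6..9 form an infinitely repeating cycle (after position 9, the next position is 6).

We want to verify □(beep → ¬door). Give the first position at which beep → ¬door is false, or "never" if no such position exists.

Check beep → ¬door at each position in order: 0 ✓, 1 ✓, 2 ✓, 3 ✓.
At position 4 the labels are {beep, door}, so beep → ¬door is false there. This is the first violation.

4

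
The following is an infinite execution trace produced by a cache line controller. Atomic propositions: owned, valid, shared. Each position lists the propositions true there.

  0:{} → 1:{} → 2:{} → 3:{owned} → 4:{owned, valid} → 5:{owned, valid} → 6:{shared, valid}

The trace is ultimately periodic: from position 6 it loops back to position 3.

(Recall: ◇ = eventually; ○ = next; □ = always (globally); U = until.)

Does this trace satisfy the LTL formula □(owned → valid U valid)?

owned → valid U valid must hold at every position from 0 onward. It fails at position 3, so □(owned → valid U valid) is false.
Positions where owned holds: 3, 4, 5.
Check valid U valid at each: 3→fails, 4→ok, 5→ok.

Violated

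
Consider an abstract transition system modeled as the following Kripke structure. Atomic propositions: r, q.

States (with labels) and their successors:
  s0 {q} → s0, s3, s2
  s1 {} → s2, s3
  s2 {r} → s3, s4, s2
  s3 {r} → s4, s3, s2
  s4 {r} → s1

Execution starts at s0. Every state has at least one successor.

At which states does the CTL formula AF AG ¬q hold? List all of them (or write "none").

States satisfying AG ¬q: {s1, s2, s3, s4}.
States satisfying AF AG ¬q: {s1, s2, s3, s4}.

{s1, s2, s3, s4}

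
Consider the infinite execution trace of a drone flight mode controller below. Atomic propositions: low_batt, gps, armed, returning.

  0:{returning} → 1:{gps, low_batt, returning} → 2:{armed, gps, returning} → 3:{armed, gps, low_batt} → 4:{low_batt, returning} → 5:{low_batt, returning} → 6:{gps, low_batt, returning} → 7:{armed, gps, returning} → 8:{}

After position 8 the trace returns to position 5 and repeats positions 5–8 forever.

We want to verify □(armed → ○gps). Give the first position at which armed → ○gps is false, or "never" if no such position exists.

Check armed → ○gps at each position in order: 0 ✓, 1 ✓, 2 ✓.
At position 3 the labels are {armed, gps, low_batt} and the next position 4 has {low_batt, returning}, so armed → ○gps is false there. This is the first violation.

3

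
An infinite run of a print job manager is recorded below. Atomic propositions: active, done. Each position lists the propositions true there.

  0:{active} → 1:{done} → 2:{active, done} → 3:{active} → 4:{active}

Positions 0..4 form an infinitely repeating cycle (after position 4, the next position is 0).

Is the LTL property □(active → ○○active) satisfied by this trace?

Violated

active → ○○active must hold at every position from 0 onward. It fails at position 4, so □(active → ○○active) is false.
Positions where active holds: 0, 2, 3, 4.
Check ○○active at each: 0→ok, 2→ok, 3→ok, 4→fails.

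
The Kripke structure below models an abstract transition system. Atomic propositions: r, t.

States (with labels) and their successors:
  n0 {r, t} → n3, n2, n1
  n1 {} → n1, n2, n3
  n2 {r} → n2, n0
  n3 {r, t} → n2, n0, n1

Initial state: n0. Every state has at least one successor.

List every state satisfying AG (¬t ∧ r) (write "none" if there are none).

States satisfying ¬t ∧ r: {n2}.
States satisfying AG (¬t ∧ r): ∅.

none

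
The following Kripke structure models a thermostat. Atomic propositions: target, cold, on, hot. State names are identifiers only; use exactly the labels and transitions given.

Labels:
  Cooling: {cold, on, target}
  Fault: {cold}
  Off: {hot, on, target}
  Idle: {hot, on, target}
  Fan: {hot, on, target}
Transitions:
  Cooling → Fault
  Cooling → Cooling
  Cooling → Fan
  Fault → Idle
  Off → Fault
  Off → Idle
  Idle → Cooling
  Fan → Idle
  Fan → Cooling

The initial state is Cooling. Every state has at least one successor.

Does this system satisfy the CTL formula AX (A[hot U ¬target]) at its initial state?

States satisfying A[hot U ¬target]: {Fault}.
States satisfying AX (A[hot U ¬target]): ∅.
Cooling ∉ Sat(AX (A[hot U ¬target])).

No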